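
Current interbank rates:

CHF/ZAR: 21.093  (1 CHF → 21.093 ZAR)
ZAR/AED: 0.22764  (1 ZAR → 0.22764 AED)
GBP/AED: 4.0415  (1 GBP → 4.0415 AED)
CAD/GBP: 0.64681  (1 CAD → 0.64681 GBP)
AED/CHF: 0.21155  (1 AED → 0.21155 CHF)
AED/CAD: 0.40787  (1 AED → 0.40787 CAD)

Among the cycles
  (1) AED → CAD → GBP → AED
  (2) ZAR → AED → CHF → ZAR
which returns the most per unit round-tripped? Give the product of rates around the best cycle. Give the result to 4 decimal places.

(1) 0.40787 × 0.64681 × 4.0415 = 1.06621
(2) 0.22764 × 0.21155 × 21.093 = 1.01578
Highest is cycle (1) at 1.0662 (>1, arbitrage).

1.0662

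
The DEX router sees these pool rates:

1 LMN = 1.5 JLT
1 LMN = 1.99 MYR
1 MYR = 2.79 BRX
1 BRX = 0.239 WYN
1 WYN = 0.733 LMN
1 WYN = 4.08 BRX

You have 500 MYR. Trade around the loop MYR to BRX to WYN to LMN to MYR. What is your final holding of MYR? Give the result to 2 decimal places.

486.33

500 MYR × 2.79 = 1395 BRX
1395 BRX × 0.239 = 333.405 WYN
333.405 WYN × 0.733 = 244.385865 LMN
244.385865 LMN × 1.99 = 486.32787135 MYR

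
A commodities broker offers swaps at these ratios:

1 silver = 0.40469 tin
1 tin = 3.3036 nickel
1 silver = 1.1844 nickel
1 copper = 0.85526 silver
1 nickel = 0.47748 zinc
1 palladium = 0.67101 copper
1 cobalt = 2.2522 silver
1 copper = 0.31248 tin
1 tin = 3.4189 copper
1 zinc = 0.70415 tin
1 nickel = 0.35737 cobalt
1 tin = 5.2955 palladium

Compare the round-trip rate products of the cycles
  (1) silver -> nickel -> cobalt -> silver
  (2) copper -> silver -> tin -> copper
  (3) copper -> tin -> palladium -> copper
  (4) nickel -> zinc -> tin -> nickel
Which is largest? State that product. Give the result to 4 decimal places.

1.1833

(1) 1.1844 × 0.35737 × 2.2522 = 0.95329
(2) 0.85526 × 0.40469 × 3.4189 = 1.18333
(3) 0.31248 × 5.2955 × 0.67101 = 1.11035
(4) 0.47748 × 0.70415 × 3.3036 = 1.11073
Highest is cycle (2) at 1.1833 (>1, arbitrage).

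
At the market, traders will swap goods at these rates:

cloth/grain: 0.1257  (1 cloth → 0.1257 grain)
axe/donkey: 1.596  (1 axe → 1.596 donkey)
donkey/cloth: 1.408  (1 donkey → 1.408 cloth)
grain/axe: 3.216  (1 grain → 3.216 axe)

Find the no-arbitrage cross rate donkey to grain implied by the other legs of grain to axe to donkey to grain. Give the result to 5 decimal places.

0.19483

Known legs of the cycle: 3.216 × 1.596 = 5.132736
For no arbitrage the full-cycle product must be 1, so the missing rate is 1 / 5.132736 ≈ 0.1948279.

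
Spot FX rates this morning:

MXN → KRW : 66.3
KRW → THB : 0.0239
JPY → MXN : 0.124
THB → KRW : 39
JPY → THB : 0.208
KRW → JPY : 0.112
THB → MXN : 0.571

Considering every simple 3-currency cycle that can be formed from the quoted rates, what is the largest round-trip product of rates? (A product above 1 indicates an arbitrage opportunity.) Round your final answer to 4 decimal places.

0.9208

MXN→KRW→JPY→MXN: 66.3 × 0.112 × 0.124 = 0.92077
THB→KRW→JPY→THB: 39 × 0.112 × 0.208 = 0.90854
MXN→KRW→THB→MXN: 66.3 × 0.0239 × 0.571 = 0.90479
Maximum is MXN→KRW→JPY→MXN at 0.9208; no arbitrage — every cycle loses value.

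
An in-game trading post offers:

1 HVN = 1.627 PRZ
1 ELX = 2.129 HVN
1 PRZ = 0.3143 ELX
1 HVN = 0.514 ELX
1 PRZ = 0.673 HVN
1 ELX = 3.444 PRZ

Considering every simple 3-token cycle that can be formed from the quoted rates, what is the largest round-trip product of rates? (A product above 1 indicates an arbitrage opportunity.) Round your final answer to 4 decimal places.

1.1914

HVN→ELX→PRZ→HVN: 0.514 × 3.444 × 0.673 = 1.19136
HVN→PRZ→ELX→HVN: 1.627 × 0.3143 × 2.129 = 1.08870
Maximum is HVN→ELX→PRZ→HVN at 1.1914; arbitrage exists.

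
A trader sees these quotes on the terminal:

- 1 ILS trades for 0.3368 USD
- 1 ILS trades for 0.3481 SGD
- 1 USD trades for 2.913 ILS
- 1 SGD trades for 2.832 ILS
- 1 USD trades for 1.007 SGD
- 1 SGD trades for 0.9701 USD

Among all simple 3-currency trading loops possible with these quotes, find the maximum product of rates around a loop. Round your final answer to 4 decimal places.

0.9837

USD→ILS→SGD→USD: 2.913 × 0.3481 × 0.9701 = 0.98370
USD→SGD→ILS→USD: 1.007 × 2.832 × 0.3368 = 0.96049
Maximum is USD→ILS→SGD→USD at 0.9837; no arbitrage — every cycle loses value.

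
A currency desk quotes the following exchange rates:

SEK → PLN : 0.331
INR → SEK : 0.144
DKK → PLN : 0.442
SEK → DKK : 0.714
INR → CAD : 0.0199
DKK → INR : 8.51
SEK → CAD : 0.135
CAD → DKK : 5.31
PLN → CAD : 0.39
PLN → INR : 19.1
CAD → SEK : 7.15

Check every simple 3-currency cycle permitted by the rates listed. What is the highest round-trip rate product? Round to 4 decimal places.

0.9230

PLN→CAD→SEK→PLN: 0.39 × 7.15 × 0.331 = 0.92299
PLN→CAD→DKK→PLN: 0.39 × 5.31 × 0.442 = 0.91534
PLN→INR→SEK→PLN: 19.1 × 0.144 × 0.331 = 0.91038
DKK→INR→CAD→DKK: 8.51 × 0.0199 × 5.31 = 0.89924
DKK→INR→SEK→DKK: 8.51 × 0.144 × 0.714 = 0.87496
Maximum is PLN→CAD→SEK→PLN at 0.9230; no arbitrage — every cycle loses value.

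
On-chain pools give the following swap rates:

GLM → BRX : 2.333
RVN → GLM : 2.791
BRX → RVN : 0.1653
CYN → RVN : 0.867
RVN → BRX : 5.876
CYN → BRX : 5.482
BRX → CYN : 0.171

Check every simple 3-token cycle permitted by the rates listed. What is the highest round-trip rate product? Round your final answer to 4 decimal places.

1.0763

RVN→GLM→BRX→RVN: 2.791 × 2.333 × 0.1653 = 1.07633
CYN→RVN→BRX→CYN: 0.867 × 5.876 × 0.171 = 0.87116
Maximum is RVN→GLM→BRX→RVN at 1.0763; arbitrage exists.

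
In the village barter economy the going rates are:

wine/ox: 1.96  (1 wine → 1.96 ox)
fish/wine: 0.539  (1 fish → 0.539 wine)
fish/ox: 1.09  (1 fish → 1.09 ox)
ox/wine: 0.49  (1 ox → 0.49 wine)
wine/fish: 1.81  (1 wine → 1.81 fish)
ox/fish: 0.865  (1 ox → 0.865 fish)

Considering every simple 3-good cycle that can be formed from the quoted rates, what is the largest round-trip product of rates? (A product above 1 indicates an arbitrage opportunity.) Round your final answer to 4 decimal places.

wine→fish→ox→wine: 1.81 × 1.09 × 0.49 = 0.96672
wine→ox→fish→wine: 1.96 × 0.865 × 0.539 = 0.91382
Maximum is wine→fish→ox→wine at 0.9667; no arbitrage — every cycle loses value.

0.9667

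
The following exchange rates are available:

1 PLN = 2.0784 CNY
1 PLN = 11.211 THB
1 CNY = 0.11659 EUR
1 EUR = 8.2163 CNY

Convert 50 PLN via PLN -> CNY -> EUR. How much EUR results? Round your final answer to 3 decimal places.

50 PLN × 2.0784 = 103.92 CNY
103.92 CNY × 0.11659 = 12.1160328 EUR

12.116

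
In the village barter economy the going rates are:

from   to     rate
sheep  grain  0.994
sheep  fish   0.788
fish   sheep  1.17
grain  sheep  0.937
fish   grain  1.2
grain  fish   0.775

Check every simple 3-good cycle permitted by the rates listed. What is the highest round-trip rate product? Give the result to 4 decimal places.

0.9013

grain→fish→sheep→grain: 0.775 × 1.17 × 0.994 = 0.90131
grain→sheep→fish→grain: 0.937 × 0.788 × 1.2 = 0.88603
Maximum is grain→fish→sheep→grain at 0.9013; no arbitrage — every cycle loses value.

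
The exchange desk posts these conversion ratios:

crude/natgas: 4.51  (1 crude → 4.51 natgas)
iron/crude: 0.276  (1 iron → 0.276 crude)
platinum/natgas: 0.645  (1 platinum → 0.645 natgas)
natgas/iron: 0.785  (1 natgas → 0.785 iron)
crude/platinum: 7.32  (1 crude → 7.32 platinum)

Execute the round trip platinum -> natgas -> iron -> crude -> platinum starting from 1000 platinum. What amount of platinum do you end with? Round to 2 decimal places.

1000 platinum × 0.645 = 645 natgas
645 natgas × 0.785 = 506.325 iron
506.325 iron × 0.276 = 139.7457 crude
139.7457 crude × 7.32 = 1022.938524 platinum

1022.94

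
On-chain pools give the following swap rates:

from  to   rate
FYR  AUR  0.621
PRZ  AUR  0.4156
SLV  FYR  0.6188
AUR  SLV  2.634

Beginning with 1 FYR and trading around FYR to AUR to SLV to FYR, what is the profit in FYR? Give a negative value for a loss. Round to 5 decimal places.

1 FYR × 0.621 = 0.621 AUR
0.621 AUR × 2.634 = 1.635714 SLV
1.635714 SLV × 0.6188 = 1.0121798232 FYR
Net change: 1.0121798232 − 1 = 0.0121798232 FYR

0.01218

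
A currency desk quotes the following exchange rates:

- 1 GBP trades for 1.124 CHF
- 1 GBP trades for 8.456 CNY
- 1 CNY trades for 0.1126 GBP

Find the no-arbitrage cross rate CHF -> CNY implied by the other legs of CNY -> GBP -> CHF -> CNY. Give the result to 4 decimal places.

Known legs of the cycle: 0.1126 × 1.124 = 0.1265624
For no arbitrage the full-cycle product must be 1, so the missing rate is 1 / 0.1265624 ≈ 7.901241.

7.9012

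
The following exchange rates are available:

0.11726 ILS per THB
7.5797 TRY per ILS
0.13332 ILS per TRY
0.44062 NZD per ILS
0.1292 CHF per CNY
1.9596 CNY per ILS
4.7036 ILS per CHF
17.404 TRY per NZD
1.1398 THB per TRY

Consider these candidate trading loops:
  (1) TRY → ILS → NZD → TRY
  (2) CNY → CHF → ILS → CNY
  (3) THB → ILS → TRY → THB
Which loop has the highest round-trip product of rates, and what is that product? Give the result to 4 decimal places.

(1) 0.13332 × 0.44062 × 17.404 = 1.02237
(2) 0.1292 × 4.7036 × 1.9596 = 1.19086
(3) 0.11726 × 7.5797 × 1.1398 = 1.01305
Highest is cycle (2) at 1.1909 (>1, arbitrage).

1.1909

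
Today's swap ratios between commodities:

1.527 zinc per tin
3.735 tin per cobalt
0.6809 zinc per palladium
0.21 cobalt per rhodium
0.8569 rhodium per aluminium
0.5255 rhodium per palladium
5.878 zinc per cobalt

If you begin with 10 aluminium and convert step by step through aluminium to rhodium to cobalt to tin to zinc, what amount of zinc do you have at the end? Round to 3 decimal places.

10 aluminium × 0.8569 = 8.569 rhodium
8.569 rhodium × 0.21 = 1.79949 cobalt
1.79949 cobalt × 3.735 = 6.72109515 tin
6.72109515 tin × 1.527 = 10.26311229405 zinc

10.263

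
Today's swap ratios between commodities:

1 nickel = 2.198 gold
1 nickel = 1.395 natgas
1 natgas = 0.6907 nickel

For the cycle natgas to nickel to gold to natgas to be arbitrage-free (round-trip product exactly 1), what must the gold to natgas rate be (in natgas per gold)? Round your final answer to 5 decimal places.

Known legs of the cycle: 0.6907 × 2.198 = 1.5181586
For no arbitrage the full-cycle product must be 1, so the missing rate is 1 / 1.5181586 ≈ 0.6586927.

0.65869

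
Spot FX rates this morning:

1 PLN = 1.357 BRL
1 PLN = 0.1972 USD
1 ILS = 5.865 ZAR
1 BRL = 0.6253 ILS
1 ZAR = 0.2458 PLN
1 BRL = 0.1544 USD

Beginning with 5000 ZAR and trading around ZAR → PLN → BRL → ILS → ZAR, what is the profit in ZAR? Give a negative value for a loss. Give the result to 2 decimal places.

1116.29

5000 ZAR × 0.2458 = 1229 PLN
1229 PLN × 1.357 = 1667.753 BRL
1667.753 BRL × 0.6253 = 1042.8459509 ILS
1042.8459509 ILS × 5.865 = 6116.2915020285 ZAR
Net change: 6116.2915020285 − 5000 = 1116.2915020285 ZAR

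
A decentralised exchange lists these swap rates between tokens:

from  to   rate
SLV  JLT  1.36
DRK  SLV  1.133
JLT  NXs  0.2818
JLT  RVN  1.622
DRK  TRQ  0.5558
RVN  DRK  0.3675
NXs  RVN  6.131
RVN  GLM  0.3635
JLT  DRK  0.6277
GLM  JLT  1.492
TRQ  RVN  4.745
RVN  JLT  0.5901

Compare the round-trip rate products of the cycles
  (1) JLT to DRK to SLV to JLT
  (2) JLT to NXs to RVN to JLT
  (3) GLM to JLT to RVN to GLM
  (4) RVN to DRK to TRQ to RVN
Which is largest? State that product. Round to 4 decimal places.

1.0195

(1) 0.6277 × 1.133 × 1.36 = 0.96721
(2) 0.2818 × 6.131 × 0.5901 = 1.01953
(3) 1.492 × 1.622 × 0.3635 = 0.87968
(4) 0.3675 × 0.5558 × 4.745 = 0.96920
Highest is cycle (2) at 1.0195 (>1, arbitrage).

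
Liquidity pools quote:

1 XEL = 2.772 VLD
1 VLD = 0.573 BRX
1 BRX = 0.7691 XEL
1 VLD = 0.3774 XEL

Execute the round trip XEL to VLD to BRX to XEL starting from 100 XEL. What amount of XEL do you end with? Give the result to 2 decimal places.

122.16

100 XEL × 2.772 = 277.2 VLD
277.2 VLD × 0.573 = 158.8356 BRX
158.8356 BRX × 0.7691 = 122.16045996 XEL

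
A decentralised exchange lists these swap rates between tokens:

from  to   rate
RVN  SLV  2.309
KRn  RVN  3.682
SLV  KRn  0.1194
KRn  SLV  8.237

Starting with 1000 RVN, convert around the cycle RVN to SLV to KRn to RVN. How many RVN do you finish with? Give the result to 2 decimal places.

1000 RVN × 2.309 = 2309 SLV
2309 SLV × 0.1194 = 275.6946 KRn
275.6946 KRn × 3.682 = 1015.1075172 RVN

1015.11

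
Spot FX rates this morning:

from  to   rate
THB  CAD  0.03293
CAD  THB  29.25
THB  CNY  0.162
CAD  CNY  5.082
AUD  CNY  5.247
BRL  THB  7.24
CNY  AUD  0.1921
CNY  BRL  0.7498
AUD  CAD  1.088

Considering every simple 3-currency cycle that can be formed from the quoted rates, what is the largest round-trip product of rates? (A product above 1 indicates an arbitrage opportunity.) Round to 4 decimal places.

1.0622

CNY→AUD→CAD→CNY: 0.1921 × 1.088 × 5.082 = 1.06216
BRL→THB→CNY→BRL: 7.24 × 0.162 × 0.7498 = 0.87943
Maximum is CNY→AUD→CAD→CNY at 1.0622; arbitrage exists.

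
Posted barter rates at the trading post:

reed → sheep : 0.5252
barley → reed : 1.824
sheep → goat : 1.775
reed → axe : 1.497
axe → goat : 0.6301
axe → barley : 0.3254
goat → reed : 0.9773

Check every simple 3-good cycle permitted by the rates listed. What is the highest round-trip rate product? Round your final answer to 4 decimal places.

0.9218

goat→reed→axe→goat: 0.9773 × 1.497 × 0.6301 = 0.92185
goat→reed→sheep→goat: 0.9773 × 0.5252 × 1.775 = 0.91107
reed→axe→barley→reed: 1.497 × 0.3254 × 1.824 = 0.88851
Maximum is goat→reed→axe→goat at 0.9218; no arbitrage — every cycle loses value.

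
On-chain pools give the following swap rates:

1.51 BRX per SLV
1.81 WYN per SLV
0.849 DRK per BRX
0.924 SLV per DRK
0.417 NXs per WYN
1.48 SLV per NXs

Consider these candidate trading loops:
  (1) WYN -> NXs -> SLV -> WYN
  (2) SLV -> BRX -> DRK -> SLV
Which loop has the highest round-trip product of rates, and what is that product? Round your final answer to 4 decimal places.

1.1846

(1) 0.417 × 1.48 × 1.81 = 1.11706
(2) 1.51 × 0.849 × 0.924 = 1.18456
Highest is cycle (2) at 1.1846 (>1, arbitrage).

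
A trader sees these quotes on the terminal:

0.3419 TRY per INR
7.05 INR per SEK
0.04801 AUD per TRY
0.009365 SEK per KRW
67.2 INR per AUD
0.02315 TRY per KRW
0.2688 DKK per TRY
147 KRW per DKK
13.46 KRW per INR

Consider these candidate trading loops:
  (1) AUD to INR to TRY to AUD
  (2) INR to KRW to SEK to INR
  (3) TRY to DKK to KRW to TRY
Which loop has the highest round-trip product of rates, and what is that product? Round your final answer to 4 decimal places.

(1) 67.2 × 0.3419 × 0.04801 = 1.10306
(2) 13.46 × 0.009365 × 7.05 = 0.88867
(3) 0.2688 × 147 × 0.02315 = 0.91474
Highest is cycle (1) at 1.1031 (>1, arbitrage).

1.1031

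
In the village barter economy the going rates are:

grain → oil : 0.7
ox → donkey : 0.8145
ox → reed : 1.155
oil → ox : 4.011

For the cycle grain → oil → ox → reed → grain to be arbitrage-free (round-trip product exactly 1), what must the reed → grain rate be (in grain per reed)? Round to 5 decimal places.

Known legs of the cycle: 0.7 × 4.011 × 1.155 = 3.2428935
For no arbitrage the full-cycle product must be 1, so the missing rate is 1 / 3.2428935 ≈ 0.3083666.

0.30837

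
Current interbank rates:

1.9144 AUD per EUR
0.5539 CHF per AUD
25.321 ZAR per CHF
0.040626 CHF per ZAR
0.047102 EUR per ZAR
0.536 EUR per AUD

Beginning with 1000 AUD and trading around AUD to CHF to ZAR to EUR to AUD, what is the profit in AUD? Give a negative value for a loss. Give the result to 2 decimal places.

264.69

1000 AUD × 0.5539 = 553.9 CHF
553.9 CHF × 25.321 = 14025.3019 ZAR
14025.3019 ZAR × 0.047102 = 660.6197700938 EUR
660.6197700938 EUR × 1.9144 = 1264.69048786757072 AUD
Net change: 1264.69048786757072 − 1000 = 264.69048786757072 AUD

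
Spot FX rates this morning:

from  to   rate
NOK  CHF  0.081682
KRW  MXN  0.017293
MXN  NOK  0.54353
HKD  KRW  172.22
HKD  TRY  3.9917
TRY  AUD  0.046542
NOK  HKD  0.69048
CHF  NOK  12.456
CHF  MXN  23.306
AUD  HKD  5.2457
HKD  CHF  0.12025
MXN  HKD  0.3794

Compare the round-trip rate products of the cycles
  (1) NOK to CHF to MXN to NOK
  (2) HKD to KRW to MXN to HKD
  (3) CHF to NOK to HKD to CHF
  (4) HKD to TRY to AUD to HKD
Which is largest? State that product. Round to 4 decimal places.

(1) 0.081682 × 23.306 × 0.54353 = 1.03471
(2) 172.22 × 0.017293 × 0.3794 = 1.12993
(3) 12.456 × 0.69048 × 0.12025 = 1.03422
(4) 3.9917 × 0.046542 × 5.2457 = 0.97456
Highest is cycle (2) at 1.1299 (>1, arbitrage).

1.1299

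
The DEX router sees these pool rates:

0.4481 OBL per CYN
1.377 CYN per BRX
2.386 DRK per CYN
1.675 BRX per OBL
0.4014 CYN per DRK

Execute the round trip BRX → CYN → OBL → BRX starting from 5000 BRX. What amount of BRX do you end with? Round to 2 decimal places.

5167.66

5000 BRX × 1.377 = 6885 CYN
6885 CYN × 0.4481 = 3085.1685 OBL
3085.1685 OBL × 1.675 = 5167.6572375 BRX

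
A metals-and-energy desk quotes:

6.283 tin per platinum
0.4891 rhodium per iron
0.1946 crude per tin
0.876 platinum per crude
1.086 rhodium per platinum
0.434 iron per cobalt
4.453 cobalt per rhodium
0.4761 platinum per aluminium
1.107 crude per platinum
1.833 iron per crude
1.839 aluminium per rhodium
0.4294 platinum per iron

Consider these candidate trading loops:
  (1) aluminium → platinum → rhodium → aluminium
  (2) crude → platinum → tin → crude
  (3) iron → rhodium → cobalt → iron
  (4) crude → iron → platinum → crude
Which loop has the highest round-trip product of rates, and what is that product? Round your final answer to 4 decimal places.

1.0711

(1) 0.4761 × 1.086 × 1.839 = 0.95085
(2) 0.876 × 6.283 × 0.1946 = 1.07106
(3) 0.4891 × 4.453 × 0.434 = 0.94524
(4) 1.833 × 0.4294 × 1.107 = 0.87131
Highest is cycle (2) at 1.0711 (>1, arbitrage).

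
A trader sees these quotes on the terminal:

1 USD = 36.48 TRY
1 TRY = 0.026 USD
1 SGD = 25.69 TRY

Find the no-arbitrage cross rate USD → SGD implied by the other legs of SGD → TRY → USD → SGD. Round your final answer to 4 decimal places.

Known legs of the cycle: 25.69 × 0.026 = 0.66794
For no arbitrage the full-cycle product must be 1, so the missing rate is 1 / 0.66794 ≈ 1.497140.

1.4971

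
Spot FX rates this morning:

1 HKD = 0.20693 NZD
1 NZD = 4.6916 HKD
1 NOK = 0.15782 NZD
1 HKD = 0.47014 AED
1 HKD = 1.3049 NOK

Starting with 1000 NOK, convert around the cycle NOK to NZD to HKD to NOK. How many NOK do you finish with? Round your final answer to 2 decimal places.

966.18

1000 NOK × 0.15782 = 157.82 NZD
157.82 NZD × 4.6916 = 740.428312 HKD
740.428312 HKD × 1.3049 = 966.1849043288 NOK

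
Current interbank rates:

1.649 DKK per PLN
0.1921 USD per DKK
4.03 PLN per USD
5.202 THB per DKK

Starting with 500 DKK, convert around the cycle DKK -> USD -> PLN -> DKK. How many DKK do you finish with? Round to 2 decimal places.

500 DKK × 0.1921 = 96.05 USD
96.05 USD × 4.03 = 387.0815 PLN
387.0815 PLN × 1.649 = 638.2973935 DKK

638.30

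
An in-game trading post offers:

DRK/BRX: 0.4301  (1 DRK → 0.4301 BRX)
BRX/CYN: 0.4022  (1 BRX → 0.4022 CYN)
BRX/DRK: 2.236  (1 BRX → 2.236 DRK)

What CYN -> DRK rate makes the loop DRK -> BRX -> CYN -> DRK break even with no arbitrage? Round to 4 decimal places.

5.7808

Known legs of the cycle: 0.4301 × 0.4022 = 0.17298622
For no arbitrage the full-cycle product must be 1, so the missing rate is 1 / 0.17298622 ≈ 5.780807.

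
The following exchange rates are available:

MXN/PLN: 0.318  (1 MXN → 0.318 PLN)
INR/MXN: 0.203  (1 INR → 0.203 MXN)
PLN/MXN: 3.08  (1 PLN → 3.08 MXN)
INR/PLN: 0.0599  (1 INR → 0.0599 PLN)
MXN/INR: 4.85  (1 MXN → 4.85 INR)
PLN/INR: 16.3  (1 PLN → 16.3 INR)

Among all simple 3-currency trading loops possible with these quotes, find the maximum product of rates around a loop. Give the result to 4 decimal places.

1.0522

INR→MXN→PLN→INR: 0.203 × 0.318 × 16.3 = 1.05223
INR→PLN→MXN→INR: 0.0599 × 3.08 × 4.85 = 0.89479
Maximum is INR→MXN→PLN→INR at 1.0522; arbitrage exists.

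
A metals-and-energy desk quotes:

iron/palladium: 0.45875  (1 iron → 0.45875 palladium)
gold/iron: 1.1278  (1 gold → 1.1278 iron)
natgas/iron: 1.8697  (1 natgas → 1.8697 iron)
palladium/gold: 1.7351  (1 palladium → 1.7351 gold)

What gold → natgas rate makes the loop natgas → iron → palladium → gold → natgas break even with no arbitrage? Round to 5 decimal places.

Known legs of the cycle: 1.8697 × 0.45875 × 1.7351 = 1.4882384306125
For no arbitrage the full-cycle product must be 1, so the missing rate is 1 / 1.4882384306125 ≈ 0.6719353.

0.67194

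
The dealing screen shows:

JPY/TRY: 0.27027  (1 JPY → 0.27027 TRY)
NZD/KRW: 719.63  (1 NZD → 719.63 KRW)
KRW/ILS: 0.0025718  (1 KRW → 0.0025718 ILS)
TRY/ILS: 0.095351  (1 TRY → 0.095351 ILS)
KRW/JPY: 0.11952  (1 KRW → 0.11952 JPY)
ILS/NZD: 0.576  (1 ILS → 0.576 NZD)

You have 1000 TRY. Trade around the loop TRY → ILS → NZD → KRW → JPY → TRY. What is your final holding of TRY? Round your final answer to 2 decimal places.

1000 TRY × 0.095351 = 95.351 ILS
95.351 ILS × 0.576 = 54.922176 NZD
54.922176 NZD × 719.63 = 39523.64551488 KRW
39523.64551488 KRW × 0.11952 = 4723.8661119384576 JPY
4723.8661119384576 JPY × 0.27027 = 1276.719294073606935552 TRY

1276.72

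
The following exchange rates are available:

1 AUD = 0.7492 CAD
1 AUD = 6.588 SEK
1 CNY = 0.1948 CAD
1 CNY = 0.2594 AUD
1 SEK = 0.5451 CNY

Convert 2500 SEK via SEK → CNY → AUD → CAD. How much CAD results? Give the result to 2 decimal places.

264.84

2500 SEK × 0.5451 = 1362.75 CNY
1362.75 CNY × 0.2594 = 353.49735 AUD
353.49735 AUD × 0.7492 = 264.84021462 CAD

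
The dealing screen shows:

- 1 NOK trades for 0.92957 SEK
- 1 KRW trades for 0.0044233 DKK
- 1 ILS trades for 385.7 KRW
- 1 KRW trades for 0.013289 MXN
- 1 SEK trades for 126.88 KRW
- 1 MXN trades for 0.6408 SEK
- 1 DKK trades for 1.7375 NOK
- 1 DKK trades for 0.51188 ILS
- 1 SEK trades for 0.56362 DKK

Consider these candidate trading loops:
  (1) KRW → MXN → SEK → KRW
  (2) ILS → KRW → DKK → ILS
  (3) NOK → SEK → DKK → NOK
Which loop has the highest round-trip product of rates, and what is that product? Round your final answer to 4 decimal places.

1.0805

(1) 0.013289 × 0.6408 × 126.88 = 1.08046
(2) 385.7 × 0.0044233 × 0.51188 = 0.87330
(3) 0.92957 × 0.56362 × 1.7375 = 0.91032
Highest is cycle (1) at 1.0805 (>1, arbitrage).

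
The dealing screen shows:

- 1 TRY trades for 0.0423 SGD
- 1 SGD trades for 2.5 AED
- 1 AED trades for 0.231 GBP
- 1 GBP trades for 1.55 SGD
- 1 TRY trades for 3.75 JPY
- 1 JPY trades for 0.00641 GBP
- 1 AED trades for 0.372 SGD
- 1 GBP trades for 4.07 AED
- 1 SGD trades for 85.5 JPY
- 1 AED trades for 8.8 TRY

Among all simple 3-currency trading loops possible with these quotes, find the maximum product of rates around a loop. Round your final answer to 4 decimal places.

0.9306

TRY→SGD→AED→TRY: 0.0423 × 2.5 × 8.8 = 0.93060
GBP→SGD→AED→GBP: 1.55 × 2.5 × 0.231 = 0.89513
GBP→SGD→JPY→GBP: 1.55 × 85.5 × 0.00641 = 0.84949
Maximum is TRY→SGD→AED→TRY at 0.9306; no arbitrage — every cycle loses value.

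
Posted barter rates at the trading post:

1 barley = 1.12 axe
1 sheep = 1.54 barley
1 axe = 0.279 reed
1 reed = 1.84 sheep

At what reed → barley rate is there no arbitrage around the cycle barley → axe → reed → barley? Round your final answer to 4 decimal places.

Known legs of the cycle: 1.12 × 0.279 = 0.31248
For no arbitrage the full-cycle product must be 1, so the missing rate is 1 / 0.31248 ≈ 3.200205.

3.2002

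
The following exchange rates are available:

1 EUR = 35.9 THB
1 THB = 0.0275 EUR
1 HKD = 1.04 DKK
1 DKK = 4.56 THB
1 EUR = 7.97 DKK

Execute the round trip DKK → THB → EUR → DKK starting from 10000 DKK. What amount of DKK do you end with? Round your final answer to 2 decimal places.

10000 DKK × 4.56 = 45600 THB
45600 THB × 0.0275 = 1254 EUR
1254 EUR × 7.97 = 9994.38 DKK

9994.38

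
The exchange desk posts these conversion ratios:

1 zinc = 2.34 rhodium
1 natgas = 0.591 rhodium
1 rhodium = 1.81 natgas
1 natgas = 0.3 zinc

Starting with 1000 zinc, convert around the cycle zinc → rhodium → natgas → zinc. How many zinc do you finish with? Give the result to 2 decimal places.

1270.62

1000 zinc × 2.34 = 2340 rhodium
2340 rhodium × 1.81 = 4235.4 natgas
4235.4 natgas × 0.3 = 1270.62 zinc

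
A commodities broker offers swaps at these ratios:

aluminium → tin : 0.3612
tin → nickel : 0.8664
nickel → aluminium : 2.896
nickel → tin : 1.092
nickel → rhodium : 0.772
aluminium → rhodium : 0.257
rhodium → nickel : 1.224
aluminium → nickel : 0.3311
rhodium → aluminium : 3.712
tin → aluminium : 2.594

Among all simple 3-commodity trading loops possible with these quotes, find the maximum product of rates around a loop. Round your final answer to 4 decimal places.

0.9488

nickel→rhodium→aluminium→nickel: 0.772 × 3.712 × 0.3311 = 0.94882
nickel→tin→aluminium→nickel: 1.092 × 2.594 × 0.3311 = 0.93789
nickel→aluminium→rhodium→nickel: 2.896 × 0.257 × 1.224 = 0.91099
nickel→aluminium→tin→nickel: 2.896 × 0.3612 × 0.8664 = 0.90628
Maximum is nickel→rhodium→aluminium→nickel at 0.9488; no arbitrage — every cycle loses value.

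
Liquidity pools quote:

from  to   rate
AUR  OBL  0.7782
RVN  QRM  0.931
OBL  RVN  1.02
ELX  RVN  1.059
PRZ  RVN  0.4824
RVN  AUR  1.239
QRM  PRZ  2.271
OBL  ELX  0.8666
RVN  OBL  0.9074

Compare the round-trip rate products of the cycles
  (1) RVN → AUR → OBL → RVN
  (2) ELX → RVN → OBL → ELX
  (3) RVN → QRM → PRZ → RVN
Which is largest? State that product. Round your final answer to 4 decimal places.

1.0199

(1) 1.239 × 0.7782 × 1.02 = 0.98347
(2) 1.059 × 0.9074 × 0.8666 = 0.83275
(3) 0.931 × 2.271 × 0.4824 = 1.01994
Highest is cycle (3) at 1.0199 (>1, arbitrage).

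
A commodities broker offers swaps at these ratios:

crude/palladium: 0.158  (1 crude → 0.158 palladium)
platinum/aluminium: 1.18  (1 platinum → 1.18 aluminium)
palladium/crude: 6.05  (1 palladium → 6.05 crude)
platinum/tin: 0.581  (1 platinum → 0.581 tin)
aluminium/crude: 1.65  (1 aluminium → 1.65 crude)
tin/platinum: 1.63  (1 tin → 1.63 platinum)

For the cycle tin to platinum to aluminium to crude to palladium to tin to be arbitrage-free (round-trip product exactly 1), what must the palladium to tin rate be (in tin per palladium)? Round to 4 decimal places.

Known legs of the cycle: 1.63 × 1.18 × 1.65 × 0.158 = 0.50143038
For no arbitrage the full-cycle product must be 1, so the missing rate is 1 / 0.50143038 ≈ 1.994295.

1.9943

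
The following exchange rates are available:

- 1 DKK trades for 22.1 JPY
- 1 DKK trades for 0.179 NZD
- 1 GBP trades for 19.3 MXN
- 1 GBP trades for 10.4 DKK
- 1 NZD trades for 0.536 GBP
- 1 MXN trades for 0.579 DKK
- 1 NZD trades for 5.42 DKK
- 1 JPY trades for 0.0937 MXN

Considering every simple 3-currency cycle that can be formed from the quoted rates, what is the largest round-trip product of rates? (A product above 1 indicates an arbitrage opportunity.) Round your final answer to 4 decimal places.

1.1990

JPY→MXN→DKK→JPY: 0.0937 × 0.579 × 22.1 = 1.19898
DKK→NZD→GBP→DKK: 0.179 × 0.536 × 10.4 = 0.99782
Maximum is JPY→MXN→DKK→JPY at 1.1990; arbitrage exists.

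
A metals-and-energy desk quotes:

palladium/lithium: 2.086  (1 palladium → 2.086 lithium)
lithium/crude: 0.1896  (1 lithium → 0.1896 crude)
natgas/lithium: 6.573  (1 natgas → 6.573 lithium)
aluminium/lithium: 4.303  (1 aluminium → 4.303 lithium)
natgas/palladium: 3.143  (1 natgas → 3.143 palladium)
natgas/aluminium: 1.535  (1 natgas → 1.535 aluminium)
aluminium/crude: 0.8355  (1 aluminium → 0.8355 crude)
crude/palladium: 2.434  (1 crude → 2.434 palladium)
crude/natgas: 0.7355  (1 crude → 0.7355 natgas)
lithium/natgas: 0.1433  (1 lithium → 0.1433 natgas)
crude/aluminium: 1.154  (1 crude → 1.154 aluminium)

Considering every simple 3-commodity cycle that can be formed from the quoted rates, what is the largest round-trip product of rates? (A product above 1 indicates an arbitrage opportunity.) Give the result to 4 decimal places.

0.9627

lithium→crude→palladium→lithium: 0.1896 × 2.434 × 2.086 = 0.96266
natgas→aluminium→lithium→natgas: 1.535 × 4.303 × 0.1433 = 0.94651
natgas→aluminium→crude→natgas: 1.535 × 0.8355 × 0.7355 = 0.94327
aluminium→lithium→crude→aluminium: 4.303 × 0.1896 × 1.154 = 0.94149
natgas→palladium→lithium→natgas: 3.143 × 2.086 × 0.1433 = 0.93952
natgas→lithium→crude→natgas: 6.573 × 0.1896 × 0.7355 = 0.91661
Maximum is lithium→crude→palladium→lithium at 0.9627; no arbitrage — every cycle loses value.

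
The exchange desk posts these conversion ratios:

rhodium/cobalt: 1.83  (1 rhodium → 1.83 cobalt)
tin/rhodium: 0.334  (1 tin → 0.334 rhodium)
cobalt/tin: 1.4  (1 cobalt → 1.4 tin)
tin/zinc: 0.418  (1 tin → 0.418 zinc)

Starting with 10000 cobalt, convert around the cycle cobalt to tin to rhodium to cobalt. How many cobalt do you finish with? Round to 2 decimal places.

10000 cobalt × 1.4 = 14000 tin
14000 tin × 0.334 = 4676 rhodium
4676 rhodium × 1.83 = 8557.08 cobalt

8557.08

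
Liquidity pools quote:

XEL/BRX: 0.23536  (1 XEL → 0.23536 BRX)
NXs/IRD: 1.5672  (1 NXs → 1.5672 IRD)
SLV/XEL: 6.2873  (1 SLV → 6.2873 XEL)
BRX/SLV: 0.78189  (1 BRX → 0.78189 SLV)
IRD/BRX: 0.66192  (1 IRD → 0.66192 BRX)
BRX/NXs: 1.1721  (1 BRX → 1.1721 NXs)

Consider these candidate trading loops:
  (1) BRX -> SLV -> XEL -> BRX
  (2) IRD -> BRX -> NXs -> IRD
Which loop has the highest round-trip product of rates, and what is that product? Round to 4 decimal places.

1.2159

(1) 0.78189 × 6.2873 × 0.23536 = 1.15702
(2) 0.66192 × 1.1721 × 1.5672 = 1.21589
Highest is cycle (2) at 1.2159 (>1, arbitrage).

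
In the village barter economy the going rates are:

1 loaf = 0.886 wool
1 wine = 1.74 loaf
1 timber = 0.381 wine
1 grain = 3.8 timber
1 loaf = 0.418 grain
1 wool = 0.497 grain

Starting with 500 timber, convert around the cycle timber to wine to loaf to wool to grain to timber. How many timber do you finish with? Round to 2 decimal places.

500 timber × 0.381 = 190.5 wine
190.5 wine × 1.74 = 331.47 loaf
331.47 loaf × 0.886 = 293.68242 wool
293.68242 wool × 0.497 = 145.96016274 grain
145.96016274 grain × 3.8 = 554.648618412 timber

554.65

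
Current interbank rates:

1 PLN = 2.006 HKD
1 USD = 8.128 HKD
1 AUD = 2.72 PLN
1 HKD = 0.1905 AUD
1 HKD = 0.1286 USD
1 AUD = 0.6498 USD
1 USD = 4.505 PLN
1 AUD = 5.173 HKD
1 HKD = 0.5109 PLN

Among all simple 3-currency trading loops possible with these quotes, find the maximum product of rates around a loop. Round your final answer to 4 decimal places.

1.1622

HKD→USD→PLN→HKD: 0.1286 × 4.505 × 2.006 = 1.16216
AUD→PLN→HKD→AUD: 2.72 × 2.006 × 0.1905 = 1.03943
AUD→USD→HKD→AUD: 0.6498 × 8.128 × 0.1905 = 1.00614
Maximum is HKD→USD→PLN→HKD at 1.1622; arbitrage exists.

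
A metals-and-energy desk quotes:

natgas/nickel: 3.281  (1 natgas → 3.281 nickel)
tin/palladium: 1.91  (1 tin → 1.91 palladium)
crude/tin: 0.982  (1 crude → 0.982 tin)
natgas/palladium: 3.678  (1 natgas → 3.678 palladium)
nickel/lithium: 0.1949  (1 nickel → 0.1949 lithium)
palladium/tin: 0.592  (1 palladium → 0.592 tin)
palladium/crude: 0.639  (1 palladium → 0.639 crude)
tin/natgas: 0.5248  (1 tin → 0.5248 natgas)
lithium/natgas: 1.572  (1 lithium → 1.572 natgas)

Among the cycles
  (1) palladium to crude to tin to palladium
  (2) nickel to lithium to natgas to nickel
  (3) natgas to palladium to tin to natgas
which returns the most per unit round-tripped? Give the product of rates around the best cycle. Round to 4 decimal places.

1.1985

(1) 0.639 × 0.982 × 1.91 = 1.19852
(2) 0.1949 × 1.572 × 3.281 = 1.00524
(3) 3.678 × 0.592 × 0.5248 = 1.14269
Highest is cycle (1) at 1.1985 (>1, arbitrage).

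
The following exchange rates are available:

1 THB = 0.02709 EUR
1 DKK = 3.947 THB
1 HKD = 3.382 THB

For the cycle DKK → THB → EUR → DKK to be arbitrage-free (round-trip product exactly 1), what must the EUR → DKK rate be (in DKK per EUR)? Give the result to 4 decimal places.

9.3524

Known legs of the cycle: 3.947 × 0.02709 = 0.10692423
For no arbitrage the full-cycle product must be 1, so the missing rate is 1 / 0.10692423 ≈ 9.352417.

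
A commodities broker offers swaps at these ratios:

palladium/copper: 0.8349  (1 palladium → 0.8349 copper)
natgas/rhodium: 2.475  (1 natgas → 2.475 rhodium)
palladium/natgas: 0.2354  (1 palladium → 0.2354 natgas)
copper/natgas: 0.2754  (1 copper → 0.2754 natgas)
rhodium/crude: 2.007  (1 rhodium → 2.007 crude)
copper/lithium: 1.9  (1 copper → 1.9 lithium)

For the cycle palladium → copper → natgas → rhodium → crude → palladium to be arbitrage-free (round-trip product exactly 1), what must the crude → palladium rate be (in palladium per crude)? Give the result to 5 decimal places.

0.87555

Known legs of the cycle: 0.8349 × 0.2754 × 2.475 × 2.007 = 1.1421442895445
For no arbitrage the full-cycle product must be 1, so the missing rate is 1 / 1.1421442895445 ≈ 0.8755461.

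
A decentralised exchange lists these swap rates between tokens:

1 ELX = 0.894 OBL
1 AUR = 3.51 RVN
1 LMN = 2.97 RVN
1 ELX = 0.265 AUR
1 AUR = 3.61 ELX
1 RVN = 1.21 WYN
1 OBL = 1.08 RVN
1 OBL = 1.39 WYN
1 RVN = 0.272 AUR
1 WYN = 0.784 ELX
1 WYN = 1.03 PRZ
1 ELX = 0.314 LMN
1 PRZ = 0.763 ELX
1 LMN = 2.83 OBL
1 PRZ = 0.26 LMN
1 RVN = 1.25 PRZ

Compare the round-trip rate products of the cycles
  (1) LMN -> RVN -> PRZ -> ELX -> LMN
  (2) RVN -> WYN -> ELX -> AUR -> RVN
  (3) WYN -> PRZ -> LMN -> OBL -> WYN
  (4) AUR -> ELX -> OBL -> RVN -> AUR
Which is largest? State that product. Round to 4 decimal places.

(1) 2.97 × 1.25 × 0.763 × 0.314 = 0.88945
(2) 1.21 × 0.784 × 0.265 × 3.51 = 0.88238
(3) 1.03 × 0.26 × 2.83 × 1.39 = 1.05344
(4) 3.61 × 0.894 × 1.08 × 0.272 = 0.94806
Highest is cycle (3) at 1.0534 (>1, arbitrage).

1.0534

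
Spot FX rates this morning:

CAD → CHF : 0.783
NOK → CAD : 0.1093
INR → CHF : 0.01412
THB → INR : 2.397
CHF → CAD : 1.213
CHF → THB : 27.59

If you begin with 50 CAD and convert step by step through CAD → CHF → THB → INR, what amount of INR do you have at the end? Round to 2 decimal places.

2589.12

50 CAD × 0.783 = 39.15 CHF
39.15 CHF × 27.59 = 1080.1485 THB
1080.1485 THB × 2.397 = 2589.1159545 INR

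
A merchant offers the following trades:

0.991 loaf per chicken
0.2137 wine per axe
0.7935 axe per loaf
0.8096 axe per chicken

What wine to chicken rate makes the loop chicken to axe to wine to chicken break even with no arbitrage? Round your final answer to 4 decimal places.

5.7800

Known legs of the cycle: 0.8096 × 0.2137 = 0.17301152
For no arbitrage the full-cycle product must be 1, so the missing rate is 1 / 0.17301152 ≈ 5.779962.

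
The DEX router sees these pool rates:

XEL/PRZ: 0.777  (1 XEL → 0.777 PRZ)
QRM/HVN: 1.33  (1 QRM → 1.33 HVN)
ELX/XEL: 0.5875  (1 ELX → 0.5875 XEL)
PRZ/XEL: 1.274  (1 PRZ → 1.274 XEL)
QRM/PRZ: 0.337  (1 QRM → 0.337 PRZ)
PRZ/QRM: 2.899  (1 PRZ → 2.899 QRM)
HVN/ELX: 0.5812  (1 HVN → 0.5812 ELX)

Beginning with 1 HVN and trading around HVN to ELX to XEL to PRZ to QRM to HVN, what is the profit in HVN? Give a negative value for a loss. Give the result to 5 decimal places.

1 HVN × 0.5812 = 0.5812 ELX
0.5812 ELX × 0.5875 = 0.341455 XEL
0.341455 XEL × 0.777 = 0.265310535 PRZ
0.265310535 PRZ × 2.899 = 0.769135240965 QRM
0.769135240965 QRM × 1.33 = 1.02294987048345 HVN
Net change: 1.02294987048345 − 1 = 0.02294987048345 HVN

0.02295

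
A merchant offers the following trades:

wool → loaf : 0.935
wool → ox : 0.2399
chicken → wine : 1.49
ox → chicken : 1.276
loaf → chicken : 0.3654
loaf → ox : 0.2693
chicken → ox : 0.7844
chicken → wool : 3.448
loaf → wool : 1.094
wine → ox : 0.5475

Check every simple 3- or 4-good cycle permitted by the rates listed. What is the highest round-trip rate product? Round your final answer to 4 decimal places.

1.1780

wool→loaf→chicken→wool: 0.935 × 0.3654 × 3.448 = 1.17801
wool→loaf→ox→chicken→wool: 0.935 × 0.2693 × 1.276 × 3.448 = 1.10781
wool→ox→chicken→wool: 0.2399 × 1.276 × 3.448 = 1.05548
wine→ox→chicken→wine: 0.5475 × 1.276 × 1.49 = 1.04093
Maximum is wool→loaf→chicken→wool at 1.1780; arbitrage exists.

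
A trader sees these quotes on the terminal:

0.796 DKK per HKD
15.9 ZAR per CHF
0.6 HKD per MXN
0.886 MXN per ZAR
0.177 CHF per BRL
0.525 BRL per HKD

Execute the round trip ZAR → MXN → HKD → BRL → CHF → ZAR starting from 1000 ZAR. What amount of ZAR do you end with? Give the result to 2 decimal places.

1000 ZAR × 0.886 = 886 MXN
886 MXN × 0.6 = 531.6 HKD
531.6 HKD × 0.525 = 279.09 BRL
279.09 BRL × 0.177 = 49.39893 CHF
49.39893 CHF × 15.9 = 785.442987 ZAR

785.44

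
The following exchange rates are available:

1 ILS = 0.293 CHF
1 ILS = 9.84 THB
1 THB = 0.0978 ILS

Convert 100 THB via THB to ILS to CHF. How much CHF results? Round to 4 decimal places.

2.8655

100 THB × 0.0978 = 9.78 ILS
9.78 ILS × 0.293 = 2.86554 CHF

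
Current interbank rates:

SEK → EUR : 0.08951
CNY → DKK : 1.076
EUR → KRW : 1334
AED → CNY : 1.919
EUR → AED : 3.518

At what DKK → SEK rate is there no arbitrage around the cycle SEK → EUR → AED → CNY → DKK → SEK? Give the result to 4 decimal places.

Known legs of the cycle: 0.08951 × 3.518 × 1.919 × 1.076 = 0.65021148789592
For no arbitrage the full-cycle product must be 1, so the missing rate is 1 / 0.65021148789592 ≈ 1.537961.

1.5380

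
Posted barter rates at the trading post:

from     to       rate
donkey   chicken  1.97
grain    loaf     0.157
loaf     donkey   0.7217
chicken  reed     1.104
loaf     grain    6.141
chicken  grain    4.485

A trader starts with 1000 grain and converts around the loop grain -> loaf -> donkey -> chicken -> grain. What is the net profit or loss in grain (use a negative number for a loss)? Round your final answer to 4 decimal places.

1000 grain × 0.157 = 157 loaf
157 loaf × 0.7217 = 113.3069 donkey
113.3069 donkey × 1.97 = 223.214593 chicken
223.214593 chicken × 4.485 = 1001.117449605 grain
Net change: 1001.117449605 − 1000 = 1.117449605 grain

1.1174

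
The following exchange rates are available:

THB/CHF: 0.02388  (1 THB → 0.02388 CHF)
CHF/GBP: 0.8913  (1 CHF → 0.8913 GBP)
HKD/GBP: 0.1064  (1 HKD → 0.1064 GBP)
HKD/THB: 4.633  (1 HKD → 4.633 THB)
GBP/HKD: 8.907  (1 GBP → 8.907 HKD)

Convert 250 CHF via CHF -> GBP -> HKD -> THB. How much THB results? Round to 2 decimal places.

9195.13

250 CHF × 0.8913 = 222.825 GBP
222.825 GBP × 8.907 = 1984.702275 HKD
1984.702275 HKD × 4.633 = 9195.125640075 THB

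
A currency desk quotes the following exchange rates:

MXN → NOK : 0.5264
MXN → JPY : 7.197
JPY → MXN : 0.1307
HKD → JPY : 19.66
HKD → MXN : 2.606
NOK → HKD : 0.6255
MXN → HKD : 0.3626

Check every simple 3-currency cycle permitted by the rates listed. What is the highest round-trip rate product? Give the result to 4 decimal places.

JPY→MXN→HKD→JPY: 0.1307 × 0.3626 × 19.66 = 0.93172
MXN→NOK→HKD→MXN: 0.5264 × 0.6255 × 2.606 = 0.85806
Maximum is JPY→MXN→HKD→JPY at 0.9317; no arbitrage — every cycle loses value.

0.9317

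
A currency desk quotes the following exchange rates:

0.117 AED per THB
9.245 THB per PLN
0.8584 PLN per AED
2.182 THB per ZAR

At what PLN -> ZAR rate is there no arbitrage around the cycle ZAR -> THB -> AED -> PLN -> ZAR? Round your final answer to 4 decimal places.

Known legs of the cycle: 2.182 × 0.117 × 0.8584 = 0.2191443696
For no arbitrage the full-cycle product must be 1, so the missing rate is 1 / 0.2191443696 ≈ 4.563202.

4.5632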